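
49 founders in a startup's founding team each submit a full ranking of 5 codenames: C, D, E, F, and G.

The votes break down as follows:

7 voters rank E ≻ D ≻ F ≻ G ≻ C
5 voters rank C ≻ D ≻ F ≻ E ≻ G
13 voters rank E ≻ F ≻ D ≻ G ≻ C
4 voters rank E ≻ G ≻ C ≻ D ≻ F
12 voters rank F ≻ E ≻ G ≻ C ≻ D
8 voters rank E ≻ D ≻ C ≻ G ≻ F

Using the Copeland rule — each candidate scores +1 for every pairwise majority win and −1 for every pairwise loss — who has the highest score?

E

Pairwise results:
  C vs D: D wins 28–21.
  C vs E: E wins 44–5.
  C vs F: F wins 32–17.
  C vs G: G wins 36–13.
  D vs E: E wins 44–5.
  D vs F: F wins 25–24.
  D vs G: D wins 33–16.
  E vs F: E wins 32–17.
  E vs G: E wins 49–0.
  F vs G: F wins 37–12.
Copeland scores (wins − losses):
  C: 0 − 4 = -4
  D: 2 − 2 = 0
  E: 4 − 0 = 4
  F: 3 − 1 = 2
  G: 1 − 3 = -2
E has the best Copeland score.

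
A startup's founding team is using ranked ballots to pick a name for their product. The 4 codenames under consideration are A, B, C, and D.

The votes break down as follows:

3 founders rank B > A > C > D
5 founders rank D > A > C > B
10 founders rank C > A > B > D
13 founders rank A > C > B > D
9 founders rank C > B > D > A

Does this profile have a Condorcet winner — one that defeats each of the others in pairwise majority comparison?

Head-to-head results (40 voters total):
A vs B: A wins 28–12.
A vs C: A wins 21–19.
A vs D: A wins 26–14.
B vs C: C wins 37–3.
B vs D: B wins 35–5.
C vs D: C wins 35–5.
A beats each rival — B (28–12), C (21–19), D (26–14) — so A is the Condorcet winner.

Yes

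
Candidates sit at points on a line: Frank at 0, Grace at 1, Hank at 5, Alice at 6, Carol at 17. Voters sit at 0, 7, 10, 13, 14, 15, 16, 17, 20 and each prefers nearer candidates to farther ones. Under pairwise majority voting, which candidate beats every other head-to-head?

Carol

With single-peaked preferences on a line, the Condorcet winner is the candidate closest to the median voter.
The median voter (position 14) is closest to Carol at 17.
Check: Carol vs Alice — voters closer to Carol: 6 of 9.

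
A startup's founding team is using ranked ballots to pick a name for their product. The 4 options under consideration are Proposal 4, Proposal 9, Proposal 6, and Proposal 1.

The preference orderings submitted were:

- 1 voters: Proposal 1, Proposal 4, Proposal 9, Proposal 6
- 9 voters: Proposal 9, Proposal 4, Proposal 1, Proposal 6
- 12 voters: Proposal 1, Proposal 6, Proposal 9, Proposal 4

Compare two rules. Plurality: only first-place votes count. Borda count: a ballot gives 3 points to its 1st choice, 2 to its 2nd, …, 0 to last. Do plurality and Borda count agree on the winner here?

Yes

Plurality first-place counts: Proposal 4 0, Proposal 9 9, Proposal 6 0, Proposal 1 13 → Proposal 1.
Borda totals: Proposal 4 20, Proposal 9 40, Proposal 6 24, Proposal 1 48 → Proposal 1.
The two rules agree on Proposal 1.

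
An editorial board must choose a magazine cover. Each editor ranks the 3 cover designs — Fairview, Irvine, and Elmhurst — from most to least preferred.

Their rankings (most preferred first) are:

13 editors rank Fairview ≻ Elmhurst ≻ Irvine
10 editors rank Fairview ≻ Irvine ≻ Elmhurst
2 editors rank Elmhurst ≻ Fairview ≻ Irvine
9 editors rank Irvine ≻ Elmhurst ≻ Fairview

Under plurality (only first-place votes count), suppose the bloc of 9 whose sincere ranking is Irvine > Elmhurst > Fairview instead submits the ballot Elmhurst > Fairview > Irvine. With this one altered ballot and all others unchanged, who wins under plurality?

First-place totals with the altered ballot: Fairview 23, Irvine 0, Elmhurst 11.
The winner is unchanged: still Fairview.

Fairview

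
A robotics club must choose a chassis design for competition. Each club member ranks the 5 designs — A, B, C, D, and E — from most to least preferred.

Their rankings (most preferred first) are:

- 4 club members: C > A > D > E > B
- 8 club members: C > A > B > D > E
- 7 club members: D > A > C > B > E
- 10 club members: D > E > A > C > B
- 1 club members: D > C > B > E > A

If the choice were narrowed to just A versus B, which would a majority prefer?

Ballots ranking A above B: 4+8+7+10 = 29.
Ballots ranking B above A: 1.
A wins the head-to-head, 29–1.

A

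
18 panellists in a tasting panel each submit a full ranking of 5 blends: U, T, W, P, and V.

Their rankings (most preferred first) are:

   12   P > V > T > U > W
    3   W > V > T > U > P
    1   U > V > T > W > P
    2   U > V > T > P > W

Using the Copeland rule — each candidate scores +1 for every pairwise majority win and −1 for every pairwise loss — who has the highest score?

Pairwise results:
  U vs T: T wins 15–3.
  U vs W: U wins 15–3.
  U vs P: P wins 12–6.
  U vs V: V wins 15–3.
  T vs W: T wins 15–3.
  T vs P: P wins 12–6.
  T vs V: V wins 18–0.
  W vs P: P wins 14–4.
  W vs V: V wins 15–3.
  P vs V: P wins 12–6.
Copeland scores (wins − losses):
  U: 1 − 3 = -2
  T: 2 − 2 = 0
  W: 0 − 4 = -4
  P: 4 − 0 = 4
  V: 3 − 1 = 2
P has the best Copeland score.

P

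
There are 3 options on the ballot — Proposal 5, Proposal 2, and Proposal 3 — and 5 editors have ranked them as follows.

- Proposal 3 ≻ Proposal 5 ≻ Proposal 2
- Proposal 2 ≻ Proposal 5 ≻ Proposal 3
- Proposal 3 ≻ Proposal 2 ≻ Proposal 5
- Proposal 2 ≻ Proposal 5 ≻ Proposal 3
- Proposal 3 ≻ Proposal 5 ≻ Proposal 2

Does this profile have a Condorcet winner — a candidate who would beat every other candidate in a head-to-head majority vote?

Head-to-head results (5 voters total):
Proposal 5 vs Proposal 2: Proposal 2 wins 3–2.
Proposal 5 vs Proposal 3: Proposal 3 wins 3–2.
Proposal 2 vs Proposal 3: Proposal 3 wins 3–2.
Proposal 3 beats each rival — Proposal 5 (3–2), Proposal 2 (3–2) — so Proposal 3 is the Condorcet winner.

Yes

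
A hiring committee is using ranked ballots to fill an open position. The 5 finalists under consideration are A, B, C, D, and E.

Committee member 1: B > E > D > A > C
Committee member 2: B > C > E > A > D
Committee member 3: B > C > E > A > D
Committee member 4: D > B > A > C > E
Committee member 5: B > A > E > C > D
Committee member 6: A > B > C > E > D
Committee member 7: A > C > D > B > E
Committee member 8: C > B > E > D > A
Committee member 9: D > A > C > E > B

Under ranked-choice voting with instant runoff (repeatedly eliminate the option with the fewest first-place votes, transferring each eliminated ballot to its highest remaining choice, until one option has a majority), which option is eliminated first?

E

Round 1: B 4, A 2, D 2, C 1, E 0. E has the fewest and is eliminated.
Round 2: B 4, A 2, D 2, C 1. C has the fewest and is eliminated.
Round 3: B 5, A 2, D 2. B has a majority.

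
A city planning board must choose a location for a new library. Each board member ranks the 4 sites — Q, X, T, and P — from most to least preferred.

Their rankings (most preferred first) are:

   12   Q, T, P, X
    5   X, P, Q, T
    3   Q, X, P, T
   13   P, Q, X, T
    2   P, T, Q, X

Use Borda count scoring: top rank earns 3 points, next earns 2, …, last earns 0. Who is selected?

Q

Borda scores:
  Q: 12·3 + 5·1 + 3·3 + 13·2 + 2·1 = 78
  X: 12·0 + 5·3 + 3·2 + 13·1 + 2·0 = 34
  T: 12·2 + 5·0 + 3·0 + 13·0 + 2·2 = 28
  P: 12·1 + 5·2 + 3·1 + 13·3 + 2·3 = 70
Q has the highest total.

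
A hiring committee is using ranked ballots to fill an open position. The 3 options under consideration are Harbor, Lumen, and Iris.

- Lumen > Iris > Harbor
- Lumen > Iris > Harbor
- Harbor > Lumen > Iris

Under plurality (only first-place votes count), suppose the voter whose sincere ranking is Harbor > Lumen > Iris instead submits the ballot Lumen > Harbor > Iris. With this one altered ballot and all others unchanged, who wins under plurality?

First-place totals with the altered ballot: Harbor 0, Lumen 3, Iris 0.
The winner is unchanged: still Lumen.

Lumen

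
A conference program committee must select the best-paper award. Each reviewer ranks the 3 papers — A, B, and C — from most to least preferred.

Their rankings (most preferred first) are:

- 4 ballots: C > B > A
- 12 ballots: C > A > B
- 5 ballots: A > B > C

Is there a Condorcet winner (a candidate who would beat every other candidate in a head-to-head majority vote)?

Head-to-head results (21 voters total):
A vs B: A wins 17–4.
A vs C: C wins 16–5.
B vs C: C wins 16–5.
C beats each rival — A (16–5), B (16–5) — so C is the Condorcet winner.

Yes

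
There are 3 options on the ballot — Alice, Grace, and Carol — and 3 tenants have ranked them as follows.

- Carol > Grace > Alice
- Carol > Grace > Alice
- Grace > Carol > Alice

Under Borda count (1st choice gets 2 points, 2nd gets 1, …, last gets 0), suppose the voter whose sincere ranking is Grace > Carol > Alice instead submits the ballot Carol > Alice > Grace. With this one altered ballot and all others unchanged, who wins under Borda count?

Carol

Borda totals with the altered ballot: Alice 1, Grace 2, Carol 6.
The winner is unchanged: still Carol.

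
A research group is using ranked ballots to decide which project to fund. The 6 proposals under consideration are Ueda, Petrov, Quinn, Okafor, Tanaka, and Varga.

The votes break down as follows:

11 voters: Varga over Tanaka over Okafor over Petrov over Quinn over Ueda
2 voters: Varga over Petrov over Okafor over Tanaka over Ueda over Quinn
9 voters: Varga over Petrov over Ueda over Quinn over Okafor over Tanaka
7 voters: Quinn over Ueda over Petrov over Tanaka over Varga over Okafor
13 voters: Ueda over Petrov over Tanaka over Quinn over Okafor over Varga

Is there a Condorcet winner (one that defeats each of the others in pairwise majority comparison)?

Yes

Head-to-head results (42 voters total):
Ueda vs Petrov: Petrov wins 22–20.
Ueda vs Quinn: Ueda wins 24–18.
Ueda vs Okafor: Ueda wins 29–13.
Ueda vs Tanaka: Ueda wins 29–13.
Ueda vs Varga: Varga wins 22–20.
Petrov vs Quinn: Petrov wins 35–7.
Petrov vs Okafor: Petrov wins 31–11.
Petrov vs Tanaka: Petrov wins 31–11.
Petrov vs Varga: Varga wins 22–20.
Quinn vs Okafor: Quinn wins 29–13.
Quinn vs Tanaka: Tanaka wins 26–16.
Quinn vs Varga: Varga wins 22–20.
Okafor vs Tanaka: Tanaka wins 31–11.
Okafor vs Varga: Varga wins 29–13.
Tanaka vs Varga: Varga wins 22–20.
Varga beats each rival — Ueda (22–20), Petrov (22–20), Quinn (22–20), Okafor (29–13), Tanaka (22–20) — so Varga is the Condorcet winner.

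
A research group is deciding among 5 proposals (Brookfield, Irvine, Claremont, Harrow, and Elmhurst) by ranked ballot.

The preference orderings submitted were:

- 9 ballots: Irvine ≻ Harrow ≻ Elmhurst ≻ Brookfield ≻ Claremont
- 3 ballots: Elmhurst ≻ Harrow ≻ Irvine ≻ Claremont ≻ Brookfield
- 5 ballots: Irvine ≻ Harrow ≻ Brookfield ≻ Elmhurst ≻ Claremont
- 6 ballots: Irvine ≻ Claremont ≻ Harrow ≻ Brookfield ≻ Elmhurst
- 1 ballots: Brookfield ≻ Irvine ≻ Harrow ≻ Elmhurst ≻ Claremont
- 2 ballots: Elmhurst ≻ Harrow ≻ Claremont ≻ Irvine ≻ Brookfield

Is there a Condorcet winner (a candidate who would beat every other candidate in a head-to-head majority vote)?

Head-to-head results (26 voters total):
Brookfield vs Irvine: Irvine wins 25–1.
Brookfield vs Claremont: Brookfield wins 15–11.
Brookfield vs Harrow: Harrow wins 25–1.
Brookfield vs Elmhurst: Elmhurst wins 14–12.
Irvine vs Claremont: Irvine wins 24–2.
Irvine vs Harrow: Irvine wins 21–5.
Irvine vs Elmhurst: Irvine wins 21–5.
Claremont vs Harrow: Harrow wins 20–6.
Claremont vs Elmhurst: Elmhurst wins 20–6.
Harrow vs Elmhurst: Harrow wins 21–5.
Irvine beats each rival — Brookfield (25–1), Claremont (24–2), Harrow (21–5), Elmhurst (21–5) — so Irvine is the Condorcet winner.

Yes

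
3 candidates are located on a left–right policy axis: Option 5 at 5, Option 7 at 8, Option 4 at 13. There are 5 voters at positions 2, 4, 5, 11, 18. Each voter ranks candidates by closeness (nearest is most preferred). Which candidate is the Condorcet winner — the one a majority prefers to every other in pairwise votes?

With single-peaked preferences on a line, the Condorcet winner is the candidate closest to the median voter.
The median voter (position 5) is closest to Option 5 at 5.
Check: Option 5 vs Option 7 — voters closer to Option 5: 3 of 5.

Option 5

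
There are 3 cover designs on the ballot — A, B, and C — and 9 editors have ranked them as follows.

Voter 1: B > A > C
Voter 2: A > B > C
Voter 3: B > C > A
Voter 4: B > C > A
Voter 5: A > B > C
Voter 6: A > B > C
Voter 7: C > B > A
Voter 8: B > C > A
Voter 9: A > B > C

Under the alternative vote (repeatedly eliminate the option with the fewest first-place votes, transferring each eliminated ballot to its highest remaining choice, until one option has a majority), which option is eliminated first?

C

Round 1: A 4, B 4, C 1. C has the fewest and is eliminated.
Round 2: B 5, A 4. B has a majority.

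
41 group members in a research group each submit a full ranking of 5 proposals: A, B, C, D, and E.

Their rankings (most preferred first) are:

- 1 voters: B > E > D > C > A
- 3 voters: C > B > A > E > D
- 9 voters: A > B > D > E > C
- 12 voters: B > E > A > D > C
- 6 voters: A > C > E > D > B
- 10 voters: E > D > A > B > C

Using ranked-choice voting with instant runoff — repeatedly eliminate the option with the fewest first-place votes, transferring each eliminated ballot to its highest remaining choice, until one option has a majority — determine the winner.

A

Round 1: A 15, B 13, E 10, C 3, D 0. D has the fewest and is eliminated.
Round 2: A 15, B 13, E 10, C 3. C has the fewest and is eliminated.
Round 3: B 16, A 15, E 10. E has the fewest and is eliminated.
Round 4: A 25, B 16. A has a majority.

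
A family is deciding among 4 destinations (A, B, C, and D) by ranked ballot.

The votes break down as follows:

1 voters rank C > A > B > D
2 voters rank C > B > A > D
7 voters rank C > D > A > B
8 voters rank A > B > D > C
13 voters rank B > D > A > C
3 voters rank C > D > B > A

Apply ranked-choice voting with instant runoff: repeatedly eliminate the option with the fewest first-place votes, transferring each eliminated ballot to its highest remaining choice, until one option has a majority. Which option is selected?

Round 1: B 13, C 13, A 8, D 0. D has the fewest and is eliminated.
Round 2: B 13, C 13, A 8. A has the fewest and is eliminated.
Round 3: B 21, C 13. B has a majority.

B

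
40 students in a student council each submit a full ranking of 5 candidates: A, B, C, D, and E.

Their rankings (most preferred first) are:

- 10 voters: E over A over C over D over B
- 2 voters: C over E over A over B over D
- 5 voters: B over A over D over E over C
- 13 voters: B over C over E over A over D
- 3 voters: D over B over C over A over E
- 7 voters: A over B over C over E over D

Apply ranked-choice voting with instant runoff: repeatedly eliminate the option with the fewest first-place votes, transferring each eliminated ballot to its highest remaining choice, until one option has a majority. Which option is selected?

Round 1: B 18, E 10, A 7, D 3, C 2. C has the fewest and is eliminated.
Round 2: B 18, E 12, A 7, D 3. D has the fewest and is eliminated.
Round 3: B 21, E 12, A 7. B has a majority.

B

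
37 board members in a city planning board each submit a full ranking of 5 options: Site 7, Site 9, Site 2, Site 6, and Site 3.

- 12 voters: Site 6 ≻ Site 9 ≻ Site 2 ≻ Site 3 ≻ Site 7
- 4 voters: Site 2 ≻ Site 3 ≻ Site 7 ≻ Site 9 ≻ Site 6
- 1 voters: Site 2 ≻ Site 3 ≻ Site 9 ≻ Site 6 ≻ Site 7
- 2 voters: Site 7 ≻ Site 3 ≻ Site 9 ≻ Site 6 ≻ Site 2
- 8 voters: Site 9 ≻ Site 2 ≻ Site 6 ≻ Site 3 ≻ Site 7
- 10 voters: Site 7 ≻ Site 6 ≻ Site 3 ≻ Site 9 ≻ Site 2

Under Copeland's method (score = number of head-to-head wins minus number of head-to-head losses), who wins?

Pairwise results:
  Site 7 vs Site 9: Site 9 wins 21–16.
  Site 7 vs Site 2: Site 2 wins 25–12.
  Site 7 vs Site 6: Site 6 wins 21–16.
  Site 7 vs Site 3: Site 3 wins 25–12.
  Site 9 vs Site 2: Site 9 wins 32–5.
  Site 9 vs Site 6: Site 6 wins 22–15.
  Site 9 vs Site 3: Site 9 wins 20–17.
  Site 2 vs Site 6: Site 6 wins 24–13.
  Site 2 vs Site 3: Site 2 wins 25–12.
  Site 6 vs Site 3: Site 6 wins 30–7.
Copeland scores (wins − losses):
  Site 7: 0 − 4 = -4
  Site 9: 3 − 1 = 2
  Site 2: 2 − 2 = 0
  Site 6: 4 − 0 = 4
  Site 3: 1 − 3 = -2
Site 6 has the best Copeland score.

Site 6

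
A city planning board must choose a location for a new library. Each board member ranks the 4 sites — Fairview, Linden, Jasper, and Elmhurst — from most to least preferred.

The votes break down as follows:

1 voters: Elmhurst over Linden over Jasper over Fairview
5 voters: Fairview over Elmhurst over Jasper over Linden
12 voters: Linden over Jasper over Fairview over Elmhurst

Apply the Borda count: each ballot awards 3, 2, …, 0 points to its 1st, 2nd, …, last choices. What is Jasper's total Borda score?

30

Borda scores:
  Fairview: 0 + 5·3 + 12·1 = 27
  Linden: 2 + 5·0 + 12·3 = 38
  Jasper: 1 + 5·1 + 12·2 = 30
  Elmhurst: 3 + 5·2 + 12·0 = 13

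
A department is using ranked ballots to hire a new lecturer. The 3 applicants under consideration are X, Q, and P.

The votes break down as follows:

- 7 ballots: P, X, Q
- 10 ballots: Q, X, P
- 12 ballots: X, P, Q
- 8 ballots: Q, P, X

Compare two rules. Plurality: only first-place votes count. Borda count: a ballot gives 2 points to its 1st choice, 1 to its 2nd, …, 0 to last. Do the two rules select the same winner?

Plurality first-place counts: X 12, Q 18, P 7 → Q.
Borda totals: X 41, Q 36, P 34 → X.
The two rules disagree: plurality picks Q, Borda picks X.

No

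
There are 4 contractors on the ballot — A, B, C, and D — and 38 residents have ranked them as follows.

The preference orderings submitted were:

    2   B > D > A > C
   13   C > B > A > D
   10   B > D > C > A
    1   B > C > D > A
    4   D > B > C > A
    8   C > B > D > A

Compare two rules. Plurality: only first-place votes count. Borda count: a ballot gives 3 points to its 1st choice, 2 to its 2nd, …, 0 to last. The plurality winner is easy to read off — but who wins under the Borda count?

B

Plurality first-place counts: A 0, B 13, C 21, D 4 → C.
Borda totals: A 15, B 89, C 79, D 45 → B.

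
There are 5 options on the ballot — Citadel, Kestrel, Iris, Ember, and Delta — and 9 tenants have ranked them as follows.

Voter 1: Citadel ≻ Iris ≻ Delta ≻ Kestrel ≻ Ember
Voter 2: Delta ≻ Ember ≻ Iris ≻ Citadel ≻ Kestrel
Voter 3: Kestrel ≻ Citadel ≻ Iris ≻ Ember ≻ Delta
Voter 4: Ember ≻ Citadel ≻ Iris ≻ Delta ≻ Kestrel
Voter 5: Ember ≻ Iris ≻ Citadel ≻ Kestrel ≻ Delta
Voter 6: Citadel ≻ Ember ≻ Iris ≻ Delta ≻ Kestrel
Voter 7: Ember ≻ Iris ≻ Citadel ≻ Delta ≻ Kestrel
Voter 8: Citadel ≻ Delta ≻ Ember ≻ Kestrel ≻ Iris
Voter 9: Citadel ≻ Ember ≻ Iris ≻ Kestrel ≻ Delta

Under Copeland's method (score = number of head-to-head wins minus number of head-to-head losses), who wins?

Pairwise results:
  Citadel vs Kestrel: Citadel wins 8–1.
  Citadel vs Iris: Citadel wins 6–3.
  Citadel vs Ember: Citadel wins 5–4.
  Citadel vs Delta: Citadel wins 8–1.
  Kestrel vs Iris: Iris wins 7–2.
  Kestrel vs Ember: Ember wins 7–2.
  Kestrel vs Delta: Delta wins 6–3.
  Iris vs Ember: Ember wins 7–2.
  Iris vs Delta: Iris wins 7–2.
  Ember vs Delta: Ember wins 6–3.
Copeland scores (wins − losses):
  Citadel: 4 − 0 = 4
  Kestrel: 0 − 4 = -4
  Iris: 2 − 2 = 0
  Ember: 3 − 1 = 2
  Delta: 1 − 3 = -2
Citadel has the best Copeland score.

Citadel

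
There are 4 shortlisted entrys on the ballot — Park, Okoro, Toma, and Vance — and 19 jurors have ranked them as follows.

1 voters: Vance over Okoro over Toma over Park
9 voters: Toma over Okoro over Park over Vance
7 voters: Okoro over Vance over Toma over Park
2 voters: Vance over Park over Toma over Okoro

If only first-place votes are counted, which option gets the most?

First-place vote totals:
  Park: 0
  Okoro: 7
  Toma: 9
  Vance: 3
Toma has the most first-place votes.

Toma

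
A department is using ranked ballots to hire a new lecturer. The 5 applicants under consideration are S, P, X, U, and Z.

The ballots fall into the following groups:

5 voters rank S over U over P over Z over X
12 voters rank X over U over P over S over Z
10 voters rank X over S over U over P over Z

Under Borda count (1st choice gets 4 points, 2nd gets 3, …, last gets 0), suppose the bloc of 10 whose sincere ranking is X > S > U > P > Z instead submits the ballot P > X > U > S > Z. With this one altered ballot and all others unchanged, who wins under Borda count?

X

Borda totals with the altered ballot: S 42, P 74, X 78, U 71, Z 5.
The winner is unchanged: still X.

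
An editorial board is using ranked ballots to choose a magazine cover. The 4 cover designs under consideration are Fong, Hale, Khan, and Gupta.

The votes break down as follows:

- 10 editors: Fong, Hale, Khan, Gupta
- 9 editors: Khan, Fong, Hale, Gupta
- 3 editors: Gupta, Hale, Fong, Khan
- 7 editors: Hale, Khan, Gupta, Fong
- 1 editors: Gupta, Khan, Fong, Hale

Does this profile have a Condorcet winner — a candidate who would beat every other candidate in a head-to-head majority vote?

Head-to-head results (30 voters total):
Fong vs Hale: Fong wins 20–10.
Fong vs Khan: Khan wins 17–13.
Fong vs Gupta: Fong wins 19–11.
Hale vs Khan: Hale wins 20–10.
Hale vs Gupta: Hale wins 26–4.
Khan vs Gupta: Khan wins 26–4.
No candidate beats all others: Fong beats Hale beats Khan beats Fong, a majority cycle.

No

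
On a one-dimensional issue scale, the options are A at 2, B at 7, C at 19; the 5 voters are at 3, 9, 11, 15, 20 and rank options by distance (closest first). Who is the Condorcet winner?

With single-peaked preferences on a line, the Condorcet winner is the candidate closest to the median voter.
The median voter (position 11) is closest to B at 7.
Check: B vs A — voters closer to B: 4 of 5.

B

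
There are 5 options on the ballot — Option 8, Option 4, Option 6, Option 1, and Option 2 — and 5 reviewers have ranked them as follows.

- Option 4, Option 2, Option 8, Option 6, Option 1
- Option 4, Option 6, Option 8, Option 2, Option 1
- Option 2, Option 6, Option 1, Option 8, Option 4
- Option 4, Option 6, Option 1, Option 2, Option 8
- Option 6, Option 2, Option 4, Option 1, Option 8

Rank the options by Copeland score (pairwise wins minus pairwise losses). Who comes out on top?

Pairwise results:
  Option 8 vs Option 4: Option 4 wins 4–1.
  Option 8 vs Option 6: Option 6 wins 4–1.
  Option 8 vs Option 1: Option 1 wins 3–2.
  Option 8 vs Option 2: Option 2 wins 4–1.
  Option 4 vs Option 6: Option 4 wins 3–2.
  Option 4 vs Option 1: Option 4 wins 4–1.
  Option 4 vs Option 2: Option 4 wins 3–2.
  Option 6 vs Option 1: Option 6 wins 5–0.
  Option 6 vs Option 2: Option 6 wins 3–2.
  Option 1 vs Option 2: Option 2 wins 4–1.
Copeland scores (wins − losses):
  Option 8: 0 − 4 = -4
  Option 4: 4 − 0 = 4
  Option 6: 3 − 1 = 2
  Option 1: 1 − 3 = -2
  Option 2: 2 − 2 = 0
Option 4 has the best Copeland score.

Option 4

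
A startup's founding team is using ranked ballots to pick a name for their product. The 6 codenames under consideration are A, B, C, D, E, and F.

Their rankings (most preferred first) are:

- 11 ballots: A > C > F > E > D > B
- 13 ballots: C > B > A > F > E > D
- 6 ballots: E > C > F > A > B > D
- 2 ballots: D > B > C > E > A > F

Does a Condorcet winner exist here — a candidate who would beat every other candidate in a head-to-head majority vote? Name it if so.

C

Head-to-head results (32 voters total):
A vs B: A wins 17–15.
A vs C: C wins 21–11.
A vs D: A wins 30–2.
A vs E: A wins 24–8.
A vs F: A wins 26–6.
B vs C: C wins 30–2.
B vs D: B wins 19–13.
B vs E: E wins 17–15.
B vs F: F wins 17–15.
C vs D: C wins 30–2.
C vs E: C wins 26–6.
C vs F: C wins 32–0.
D vs E: E wins 30–2.
D vs F: F wins 30–2.
E vs F: F wins 24–8.
C beats each rival — A (21–11), B (30–2), D (30–2), E (26–6), F (32–0) — so C is the Condorcet winner.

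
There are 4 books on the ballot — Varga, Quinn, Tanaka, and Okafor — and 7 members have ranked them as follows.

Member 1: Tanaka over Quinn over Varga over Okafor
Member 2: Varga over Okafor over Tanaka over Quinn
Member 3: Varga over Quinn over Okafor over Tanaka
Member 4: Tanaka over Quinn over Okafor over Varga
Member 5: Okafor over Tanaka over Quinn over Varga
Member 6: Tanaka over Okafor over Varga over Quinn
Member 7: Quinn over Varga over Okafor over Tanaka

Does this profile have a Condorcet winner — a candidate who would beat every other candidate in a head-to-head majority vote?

Head-to-head results (7 voters total):
Varga vs Quinn: Quinn wins 4–3.
Varga vs Tanaka: Tanaka wins 4–3.
Varga vs Okafor: Varga wins 4–3.
Quinn vs Tanaka: Tanaka wins 5–2.
Quinn vs Okafor: Quinn wins 4–3.
Tanaka vs Okafor: Okafor wins 4–3.
No candidate beats all others: Varga beats Okafor beats Tanaka beats Varga, a majority cycle.

No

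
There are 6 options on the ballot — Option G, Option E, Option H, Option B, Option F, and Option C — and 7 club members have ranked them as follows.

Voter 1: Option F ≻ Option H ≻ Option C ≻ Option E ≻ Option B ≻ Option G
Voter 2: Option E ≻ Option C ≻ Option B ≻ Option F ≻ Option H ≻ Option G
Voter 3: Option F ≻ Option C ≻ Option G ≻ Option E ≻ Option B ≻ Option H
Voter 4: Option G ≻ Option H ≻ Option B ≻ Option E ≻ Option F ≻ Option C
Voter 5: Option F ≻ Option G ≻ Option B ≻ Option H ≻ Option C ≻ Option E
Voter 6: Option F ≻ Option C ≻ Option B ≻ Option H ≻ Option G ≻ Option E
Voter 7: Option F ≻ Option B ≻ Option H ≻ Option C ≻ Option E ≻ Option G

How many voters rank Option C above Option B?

Ballots ranking Option C above Option B: 4.
Ballots ranking Option B above Option C: 3.
So 4 of 7 voters prefer Option C to Option B.

4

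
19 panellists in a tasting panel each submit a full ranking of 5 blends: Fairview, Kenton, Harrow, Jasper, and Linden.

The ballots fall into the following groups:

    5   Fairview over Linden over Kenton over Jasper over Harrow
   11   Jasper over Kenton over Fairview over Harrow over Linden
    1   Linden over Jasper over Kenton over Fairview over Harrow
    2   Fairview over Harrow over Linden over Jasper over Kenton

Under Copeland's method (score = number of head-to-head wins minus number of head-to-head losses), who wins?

Pairwise results:
  Fairview vs Kenton: Kenton wins 12–7.
  Fairview vs Harrow: Fairview wins 19–0.
  Fairview vs Jasper: Jasper wins 12–7.
  Fairview vs Linden: Fairview wins 18–1.
  Kenton vs Harrow: Kenton wins 17–2.
  Kenton vs Jasper: Jasper wins 14–5.
  Kenton vs Linden: Kenton wins 11–8.
  Harrow vs Jasper: Jasper wins 17–2.
  Harrow vs Linden: Harrow wins 13–6.
  Jasper vs Linden: Jasper wins 11–8.
Copeland scores (wins − losses):
  Fairview: 2 − 2 = 0
  Kenton: 3 − 1 = 2
  Harrow: 1 − 3 = -2
  Jasper: 4 − 0 = 4
  Linden: 0 − 4 = -4
Jasper has the best Copeland score.

Jasper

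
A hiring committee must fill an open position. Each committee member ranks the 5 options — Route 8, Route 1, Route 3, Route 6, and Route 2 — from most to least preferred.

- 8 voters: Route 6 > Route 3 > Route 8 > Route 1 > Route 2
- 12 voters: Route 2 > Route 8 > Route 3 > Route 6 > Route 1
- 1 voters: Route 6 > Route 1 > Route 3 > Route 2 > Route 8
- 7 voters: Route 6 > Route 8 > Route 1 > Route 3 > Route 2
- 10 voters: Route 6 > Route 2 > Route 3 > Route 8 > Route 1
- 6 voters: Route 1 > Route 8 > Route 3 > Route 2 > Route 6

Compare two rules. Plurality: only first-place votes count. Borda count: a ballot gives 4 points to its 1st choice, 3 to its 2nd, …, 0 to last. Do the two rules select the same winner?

Plurality first-place counts: Route 8 0, Route 1 6, Route 3 0, Route 6 26, Route 2 12 → Route 6.
Borda totals: Route 8 101, Route 1 49, Route 3 89, Route 6 116, Route 2 85 → Route 6.
The two rules agree on Route 6.

Yes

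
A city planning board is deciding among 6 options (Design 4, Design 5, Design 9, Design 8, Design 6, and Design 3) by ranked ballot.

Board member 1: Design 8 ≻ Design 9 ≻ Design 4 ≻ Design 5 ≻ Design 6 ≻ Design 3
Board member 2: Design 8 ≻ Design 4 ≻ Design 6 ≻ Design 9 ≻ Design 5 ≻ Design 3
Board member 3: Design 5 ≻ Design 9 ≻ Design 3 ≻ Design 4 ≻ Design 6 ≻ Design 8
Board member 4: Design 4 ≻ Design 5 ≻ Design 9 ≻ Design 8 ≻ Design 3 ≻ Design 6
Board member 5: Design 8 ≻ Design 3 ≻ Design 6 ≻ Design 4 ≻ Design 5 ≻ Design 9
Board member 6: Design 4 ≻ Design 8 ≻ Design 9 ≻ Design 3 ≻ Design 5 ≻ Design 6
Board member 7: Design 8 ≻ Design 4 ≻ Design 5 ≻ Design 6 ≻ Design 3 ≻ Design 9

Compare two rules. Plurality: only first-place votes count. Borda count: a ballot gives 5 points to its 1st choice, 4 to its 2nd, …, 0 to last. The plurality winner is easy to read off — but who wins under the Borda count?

Plurality first-place counts: Design 4 2, Design 5 1, Design 9 0, Design 8 4, Design 6 0, Design 3 0 → Design 8.
Borda totals: Design 4 25, Design 5 17, Design 9 16, Design 8 26, Design 6 10, Design 3 11 → Design 8.

Design 8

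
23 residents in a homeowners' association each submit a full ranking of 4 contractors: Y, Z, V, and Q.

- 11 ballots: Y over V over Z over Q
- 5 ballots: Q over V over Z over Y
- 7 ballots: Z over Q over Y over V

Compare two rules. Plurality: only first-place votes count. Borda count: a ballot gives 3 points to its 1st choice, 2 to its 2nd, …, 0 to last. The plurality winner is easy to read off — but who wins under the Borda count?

Y

Plurality first-place counts: Y 11, Z 7, V 0, Q 5 → Y.
Borda totals: Y 40, Z 37, V 32, Q 29 → Y.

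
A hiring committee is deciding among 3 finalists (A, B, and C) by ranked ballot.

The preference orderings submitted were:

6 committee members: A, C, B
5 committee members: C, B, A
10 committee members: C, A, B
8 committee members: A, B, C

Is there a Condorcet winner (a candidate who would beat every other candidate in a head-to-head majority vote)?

Head-to-head results (29 voters total):
A vs B: A wins 24–5.
A vs C: C wins 15–14.
B vs C: C wins 21–8.
C beats each rival — A (15–14), B (21–8) — so C is the Condorcet winner.

Yes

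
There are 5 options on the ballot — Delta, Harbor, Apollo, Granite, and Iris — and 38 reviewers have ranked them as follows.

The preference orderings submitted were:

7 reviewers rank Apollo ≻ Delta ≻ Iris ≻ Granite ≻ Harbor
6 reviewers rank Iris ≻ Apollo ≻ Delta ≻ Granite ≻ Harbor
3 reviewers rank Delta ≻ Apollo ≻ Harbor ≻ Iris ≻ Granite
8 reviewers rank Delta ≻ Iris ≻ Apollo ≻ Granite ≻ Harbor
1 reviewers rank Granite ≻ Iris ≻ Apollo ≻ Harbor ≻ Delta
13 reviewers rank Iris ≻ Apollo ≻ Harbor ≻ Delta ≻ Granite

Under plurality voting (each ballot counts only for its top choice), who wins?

First-place vote totals:
  Delta: 11
  Harbor: 0
  Apollo: 7
  Granite: 1
  Iris: 19
Iris has the most first-place votes.

Iris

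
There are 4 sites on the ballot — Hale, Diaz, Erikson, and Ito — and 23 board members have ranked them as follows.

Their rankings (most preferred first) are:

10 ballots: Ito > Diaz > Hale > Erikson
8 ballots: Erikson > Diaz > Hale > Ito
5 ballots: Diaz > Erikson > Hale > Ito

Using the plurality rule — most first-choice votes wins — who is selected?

Ito

First-place vote totals:
  Hale: 0
  Diaz: 5
  Erikson: 8
  Ito: 10
Ito has the most first-place votes.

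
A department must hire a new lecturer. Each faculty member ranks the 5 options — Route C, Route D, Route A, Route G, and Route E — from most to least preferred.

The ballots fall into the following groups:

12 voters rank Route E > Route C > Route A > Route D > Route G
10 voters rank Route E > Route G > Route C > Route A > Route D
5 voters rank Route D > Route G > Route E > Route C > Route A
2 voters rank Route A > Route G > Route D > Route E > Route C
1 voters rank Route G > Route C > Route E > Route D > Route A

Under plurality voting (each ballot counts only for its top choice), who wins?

Route E

First-place vote totals:
  Route C: 0
  Route D: 5
  Route A: 2
  Route G: 1
  Route E: 22
Route E has the most first-place votes.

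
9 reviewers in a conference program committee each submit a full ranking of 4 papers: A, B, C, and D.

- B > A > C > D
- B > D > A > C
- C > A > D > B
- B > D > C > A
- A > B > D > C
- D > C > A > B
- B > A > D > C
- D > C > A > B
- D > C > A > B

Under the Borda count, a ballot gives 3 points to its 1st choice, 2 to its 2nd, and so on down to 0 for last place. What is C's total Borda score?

11

Borda scores:
  A: 2 + 1 + 2 + 0 + 3 + 1 + 2 + 1 + 1 = 13
  B: 3 + 3 + 0 + 3 + 2 + 0 + 3 + 0 + 0 = 14
  C: 1 + 0 + 3 + 1 + 0 + 2 + 0 + 2 + 2 = 11
  D: 0 + 2 + 1 + 2 + 1 + 3 + 1 + 3 + 3 = 16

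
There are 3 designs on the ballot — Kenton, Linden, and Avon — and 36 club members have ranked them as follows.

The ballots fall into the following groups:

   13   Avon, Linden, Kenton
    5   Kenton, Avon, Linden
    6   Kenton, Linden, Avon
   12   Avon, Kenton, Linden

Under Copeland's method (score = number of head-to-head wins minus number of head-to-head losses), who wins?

Pairwise results:
  Kenton vs Linden: Kenton wins 23–13.
  Kenton vs Avon: Avon wins 25–11.
  Linden vs Avon: Avon wins 30–6.
Copeland scores (wins − losses):
  Kenton: 1 − 1 = 0
  Linden: 0 − 2 = -2
  Avon: 2 − 0 = 2
Avon has the best Copeland score.

Avon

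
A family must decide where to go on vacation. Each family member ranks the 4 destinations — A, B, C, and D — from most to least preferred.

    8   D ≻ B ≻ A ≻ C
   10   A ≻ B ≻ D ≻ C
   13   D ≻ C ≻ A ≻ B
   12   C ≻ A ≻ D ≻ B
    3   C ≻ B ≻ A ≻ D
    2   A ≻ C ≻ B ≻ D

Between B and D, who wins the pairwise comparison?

D

Ballots ranking B above D: 10+3+2 = 15.
Ballots ranking D above B: 8+13+12 = 33.
D wins the head-to-head, 33–15.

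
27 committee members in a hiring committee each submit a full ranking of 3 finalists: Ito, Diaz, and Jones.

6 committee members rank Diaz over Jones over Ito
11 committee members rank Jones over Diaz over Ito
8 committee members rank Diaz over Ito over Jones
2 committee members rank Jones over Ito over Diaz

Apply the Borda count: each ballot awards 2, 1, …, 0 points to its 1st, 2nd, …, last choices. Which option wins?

Diaz

Borda scores:
  Ito: 6·0 + 11·0 + 8·1 + 2·1 = 10
  Diaz: 6·2 + 11·1 + 8·2 + 2·0 = 39
  Jones: 6·1 + 11·2 + 8·0 + 2·2 = 32
Diaz has the highest total.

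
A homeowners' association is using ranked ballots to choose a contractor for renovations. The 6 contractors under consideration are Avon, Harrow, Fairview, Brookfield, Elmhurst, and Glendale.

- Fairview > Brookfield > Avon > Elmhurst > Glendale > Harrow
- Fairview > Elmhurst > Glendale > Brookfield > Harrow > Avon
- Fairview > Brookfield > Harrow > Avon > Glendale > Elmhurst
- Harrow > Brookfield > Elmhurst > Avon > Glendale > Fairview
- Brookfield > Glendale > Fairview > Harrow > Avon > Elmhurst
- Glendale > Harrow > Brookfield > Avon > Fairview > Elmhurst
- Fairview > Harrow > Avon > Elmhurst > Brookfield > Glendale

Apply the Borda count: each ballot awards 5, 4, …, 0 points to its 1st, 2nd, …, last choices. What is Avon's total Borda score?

13

Borda scores:
  Avon: 3 + 0 + 2 + 2 + 1 + 2 + 3 = 13
  Harrow: 0 + 1 + 3 + 5 + 2 + 4 + 4 = 19
  Fairview: 5 + 5 + 5 + 0 + 3 + 1 + 5 = 24
  Brookfield: 4 + 2 + 4 + 4 + 5 + 3 + 1 = 23
  Elmhurst: 2 + 4 + 0 + 3 + 0 + 0 + 2 = 11
  Glendale: 1 + 3 + 1 + 1 + 4 + 5 + 0 = 15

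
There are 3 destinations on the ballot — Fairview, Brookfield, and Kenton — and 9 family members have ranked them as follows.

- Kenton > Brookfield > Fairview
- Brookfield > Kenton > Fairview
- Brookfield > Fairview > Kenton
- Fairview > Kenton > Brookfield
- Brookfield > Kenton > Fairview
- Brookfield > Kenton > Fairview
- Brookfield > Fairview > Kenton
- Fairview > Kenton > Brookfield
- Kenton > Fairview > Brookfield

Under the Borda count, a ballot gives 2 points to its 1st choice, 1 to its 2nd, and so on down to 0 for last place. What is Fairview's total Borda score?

7

Borda scores:
  Fairview: 0 + 0 + 1 + 2 + 0 + 0 + 1 + 2 + 1 = 7
  Brookfield: 1 + 2 + 2 + 0 + 2 + 2 + 2 + 0 + 0 = 11
  Kenton: 2 + 1 + 0 + 1 + 1 + 1 + 0 + 1 + 2 = 9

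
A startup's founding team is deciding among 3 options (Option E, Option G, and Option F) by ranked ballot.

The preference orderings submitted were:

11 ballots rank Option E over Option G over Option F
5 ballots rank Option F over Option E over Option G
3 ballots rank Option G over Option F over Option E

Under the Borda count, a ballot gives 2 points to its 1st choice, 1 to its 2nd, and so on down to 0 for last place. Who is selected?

Borda scores:
  Option E: 11·2 + 5·1 + 3·0 = 27
  Option G: 11·1 + 5·0 + 3·2 = 17
  Option F: 11·0 + 5·2 + 3·1 = 13
Option E has the highest total.

Option E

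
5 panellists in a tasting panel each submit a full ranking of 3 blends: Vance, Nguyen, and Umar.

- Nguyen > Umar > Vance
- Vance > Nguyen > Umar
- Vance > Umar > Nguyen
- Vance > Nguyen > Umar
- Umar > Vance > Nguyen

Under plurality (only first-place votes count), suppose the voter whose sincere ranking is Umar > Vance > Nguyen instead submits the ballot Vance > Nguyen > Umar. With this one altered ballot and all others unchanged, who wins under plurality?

First-place totals with the altered ballot: Vance 4, Nguyen 1, Umar 0.
The winner is unchanged: still Vance.

Vance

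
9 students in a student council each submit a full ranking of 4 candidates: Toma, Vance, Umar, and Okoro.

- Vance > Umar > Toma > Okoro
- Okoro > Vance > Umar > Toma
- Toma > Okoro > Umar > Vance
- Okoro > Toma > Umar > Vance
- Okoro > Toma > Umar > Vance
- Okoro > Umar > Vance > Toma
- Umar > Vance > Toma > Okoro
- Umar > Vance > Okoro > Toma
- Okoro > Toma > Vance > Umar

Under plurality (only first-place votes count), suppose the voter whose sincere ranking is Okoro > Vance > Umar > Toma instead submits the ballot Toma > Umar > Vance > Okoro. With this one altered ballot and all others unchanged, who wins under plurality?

First-place totals with the altered ballot: Toma 2, Vance 1, Umar 2, Okoro 4.
The winner is unchanged: still Okoro.

Okoro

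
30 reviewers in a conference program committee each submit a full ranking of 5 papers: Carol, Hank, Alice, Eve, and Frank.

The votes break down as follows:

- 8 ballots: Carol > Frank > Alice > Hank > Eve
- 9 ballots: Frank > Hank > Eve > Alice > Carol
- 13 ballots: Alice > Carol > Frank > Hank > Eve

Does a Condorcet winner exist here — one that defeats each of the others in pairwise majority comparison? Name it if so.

Head-to-head results (30 voters total):
Carol vs Hank: Carol wins 21–9.
Carol vs Alice: Alice wins 22–8.
Carol vs Eve: Carol wins 21–9.
Carol vs Frank: Carol wins 21–9.
Hank vs Alice: Alice wins 21–9.
Hank vs Eve: Hank wins 30–0.
Hank vs Frank: Frank wins 30–0.
Alice vs Eve: Alice wins 21–9.
Alice vs Frank: Frank wins 17–13.
Eve vs Frank: Frank wins 30–0.
No candidate beats all others: Carol beats Frank beats Alice beats Carol, a majority cycle.

There is no Condorcet winner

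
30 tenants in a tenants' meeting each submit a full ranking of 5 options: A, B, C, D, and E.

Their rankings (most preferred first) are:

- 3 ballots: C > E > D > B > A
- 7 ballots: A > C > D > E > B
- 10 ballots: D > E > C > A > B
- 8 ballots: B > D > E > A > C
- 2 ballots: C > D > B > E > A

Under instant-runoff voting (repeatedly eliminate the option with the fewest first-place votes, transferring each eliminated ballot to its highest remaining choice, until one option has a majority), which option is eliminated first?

E

Round 1: D 10, B 8, A 7, C 5, E 0. E has the fewest and is eliminated.
Round 2: D 10, B 8, A 7, C 5. C has the fewest and is eliminated.
Round 3: D 15, B 8, A 7. A has the fewest and is eliminated.
Round 4: D 22, B 8. D has a majority.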